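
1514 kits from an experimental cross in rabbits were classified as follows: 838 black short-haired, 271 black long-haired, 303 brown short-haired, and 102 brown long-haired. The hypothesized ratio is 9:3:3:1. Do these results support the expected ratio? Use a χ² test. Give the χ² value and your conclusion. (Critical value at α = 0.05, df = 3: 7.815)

Total ratio parts = 16. Expected numbers out of 1514:
  black short-haired: 1514 × 9/16 = 851.625
  black long-haired: 1514 × 3/16 = 283.875
  brown short-haired: 1514 × 3/16 = 283.875
  brown long-haired: 1514 × 1/16 = 94.625
χ² = Σ (O − E)² / E
  black short-haired: (838 − 851.625)² / 851.625 = 0.2180
  black long-haired: (271 − 283.875)² / 283.875 = 0.5839
  brown short-haired: (303 − 283.875)² / 283.875 = 1.2885
  brown long-haired: (102 − 94.625)² / 94.625 = 0.5748
χ² = 0.2180 + 0.5839 + 1.2885 + 0.5748 = 2.6652 ≈ 2.665
Degrees of freedom = 4 − 1 = 3; critical value at α = 0.05 is 7.815.
Since 2.665 < 7.815, we fail to reject the null hypothesis — the data are consistent with the 9:3:3:1 ratio.

2.665; consistent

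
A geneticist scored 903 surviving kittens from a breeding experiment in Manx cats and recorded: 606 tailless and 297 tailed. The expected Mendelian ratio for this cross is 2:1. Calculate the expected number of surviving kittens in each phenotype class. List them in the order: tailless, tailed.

602, 301

Under the 2:1 hypothesis (Σ ratio = 3, N = 903):
  tailless: 903 × 2/3 = 602
  tailed: 903 × 1/3 = 301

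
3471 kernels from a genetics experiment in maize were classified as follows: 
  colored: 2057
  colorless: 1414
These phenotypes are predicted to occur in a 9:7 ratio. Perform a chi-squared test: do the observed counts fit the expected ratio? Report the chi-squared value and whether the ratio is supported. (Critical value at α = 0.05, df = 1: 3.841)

Under the 9:7 hypothesis (Σ ratio = 16, N = 3471):
  colored: 3471 × 9/16 = 1952.4375
  colorless: 3471 × 7/16 = 1518.5625
χ² = Σ (O − E)² / E
  colored: (2057 − 1952.4375)² / 1952.4375 = 5.5998
  colorless: (1414 − 1518.5625)² / 1518.5625 = 7.1998
χ² = 5.5998 + 7.1998 = 12.7996 ≈ 12.800
Degrees of freedom = 2 − 1 = 1; critical value at α = 0.05 is 3.841.
Since 12.800 > 3.841, we reject the null hypothesis — the data do not fit the 9:7 ratio.

12.800; not consistent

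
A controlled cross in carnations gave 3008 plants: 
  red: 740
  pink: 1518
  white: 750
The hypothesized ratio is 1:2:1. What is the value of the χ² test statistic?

0.327

The 1:2:1 ratio has 4 parts, so with N = 3008 the expected counts are:
  red: 3008 × 1/4 = 752
  pink: 3008 × 2/4 = 1504
  white: 3008 × 1/4 = 752
χ² = Σ (O − E)² / E
  red: (740 − 752)² / 752 = 0.1915
  pink: (1518 − 1504)² / 1504 = 0.1303
  white: (750 − 752)² / 752 = 0.0053
χ² = 0.1915 + 0.1303 + 0.0053 = 0.3271 ≈ 0.327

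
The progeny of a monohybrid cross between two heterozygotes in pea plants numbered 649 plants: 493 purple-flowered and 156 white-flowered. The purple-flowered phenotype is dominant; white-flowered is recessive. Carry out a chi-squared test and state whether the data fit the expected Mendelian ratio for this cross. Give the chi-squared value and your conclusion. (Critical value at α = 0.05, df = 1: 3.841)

0.321; consistent

For a monohybrid cross between heterozygotes with complete dominance, the expected phenotypic ratio is 3:1.
Total ratio parts = 4. Expected numbers out of 649:
  purple-flowered: 649 × 3/4 = 486.75
  white-flowered: 649 × 1/4 = 162.25
χ² = Σ (O − E)² / E
  purple-flowered: (493 − 486.75)² / 486.75 = 0.0803
  white-flowered: (156 − 162.25)² / 162.25 = 0.2408
χ² = 0.0803 + 0.2408 = 0.3211 ≈ 0.321
Degrees of freedom = 2 − 1 = 1; critical value at α = 0.05 is 3.841.
Since 0.321 < 3.841, we fail to reject the null hypothesis — the data are consistent with the 3:1 ratio.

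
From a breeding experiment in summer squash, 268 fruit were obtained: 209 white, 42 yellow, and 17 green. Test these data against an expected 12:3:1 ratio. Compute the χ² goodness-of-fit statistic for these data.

Expected counts for N = 268 under a 12:3:1 ratio (total parts = 16):
  white: 268 × 12/16 = 201
  yellow: 268 × 3/16 = 50.25
  green: 268 × 1/16 = 16.75
χ² = Σ (O − E)² / E
  white: (209 − 201)² / 201 = 0.3184
  yellow: (42 − 50.25)² / 50.25 = 1.3545
  green: (17 − 16.75)² / 16.75 = 0.0037
χ² = 0.3184 + 1.3545 + 0.0037 = 1.6766 ≈ 1.677

1.677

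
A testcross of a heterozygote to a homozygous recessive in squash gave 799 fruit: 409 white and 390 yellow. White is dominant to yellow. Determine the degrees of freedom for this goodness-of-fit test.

A testcross of a heterozygote (Aa × aa) gives a 1:1 phenotypic ratio.
A goodness-of-fit test with 2 phenotype classes has df = 2 − 1 = 1.

1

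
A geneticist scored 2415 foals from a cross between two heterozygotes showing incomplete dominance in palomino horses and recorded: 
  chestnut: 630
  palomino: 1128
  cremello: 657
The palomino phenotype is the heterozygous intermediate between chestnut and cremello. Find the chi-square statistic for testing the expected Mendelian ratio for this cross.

11.072

With incomplete dominance, a heterozygote × heterozygote cross gives a 1:2:1 phenotypic ratio.
Under the 1:2:1 hypothesis (Σ ratio = 4, N = 2415):
  chestnut: 2415 × 1/4 = 603.75
  palomino: 2415 × 2/4 = 1207.5
  cremello: 2415 × 1/4 = 603.75
χ² = Σ (O − E)² / E
  chestnut: (630 − 603.75)² / 603.75 = 1.1413
  palomino: (1128 − 1207.5)² / 1207.5 = 5.2342
  cremello: (657 − 603.75)² / 603.75 = 4.6966
χ² = 1.1413 + 5.2342 + 4.6966 = 11.0721 ≈ 11.072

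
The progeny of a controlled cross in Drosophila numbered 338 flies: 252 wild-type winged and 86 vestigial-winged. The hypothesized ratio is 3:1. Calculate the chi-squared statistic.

The 3:1 ratio has 4 parts, so with N = 338 the expected counts are:
  wild-type winged: 338 × 3/4 = 253.5
  vestigial-winged: 338 × 1/4 = 84.5
χ² = Σ (O − E)² / E
  wild-type winged: (252 − 253.5)² / 253.5 = 0.0089
  vestigial-winged: (86 − 84.5)² / 84.5 = 0.0266
χ² = 0.0089 + 0.0266 = 0.0355 ≈ 0.036

0.036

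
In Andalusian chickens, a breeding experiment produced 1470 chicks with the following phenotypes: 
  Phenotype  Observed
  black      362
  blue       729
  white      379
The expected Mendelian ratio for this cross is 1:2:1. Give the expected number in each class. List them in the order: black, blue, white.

367.5, 735, 367.5

Total ratio parts = 4. Expected numbers out of 1470:
  black: 1470 × 1/4 = 367.5
  blue: 1470 × 2/4 = 735
  white: 1470 × 1/4 = 367.5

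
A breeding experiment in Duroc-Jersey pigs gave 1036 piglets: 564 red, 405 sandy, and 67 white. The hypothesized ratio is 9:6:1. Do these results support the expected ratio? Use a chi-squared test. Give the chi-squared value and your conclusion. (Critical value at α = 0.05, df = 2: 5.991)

1.382; consistent

The 9:6:1 ratio has 16 parts, so with N = 1036 the expected counts are:
  red: 1036 × 9/16 = 582.75
  sandy: 1036 × 6/16 = 388.5
  white: 1036 × 1/16 = 64.75
χ² = Σ (O − E)² / E
  red: (564 − 582.75)² / 582.75 = 0.6033
  sandy: (405 − 388.5)² / 388.5 = 0.7008
  white: (67 − 64.75)² / 64.75 = 0.0782
χ² = 0.6033 + 0.7008 + 0.0782 = 1.3823 ≈ 1.382
Degrees of freedom = 3 − 1 = 2; critical value at α = 0.05 is 5.991.
Since 1.382 < 5.991, we fail to reject the null hypothesis — the data are consistent with the 9:6:1 ratio.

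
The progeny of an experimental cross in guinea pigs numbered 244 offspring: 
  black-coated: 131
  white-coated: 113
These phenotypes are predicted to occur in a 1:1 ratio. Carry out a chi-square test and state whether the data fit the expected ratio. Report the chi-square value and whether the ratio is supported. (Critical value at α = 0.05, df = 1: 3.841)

Total ratio parts = 2. Expected numbers out of 244:
  black-coated: 244 × 1/2 = 122
  white-coated: 244 × 1/2 = 122
χ² = Σ (O − E)² / E
  black-coated: (131 − 122)² / 122 = 0.6639
  white-coated: (113 − 122)² / 122 = 0.6639
χ² = 0.6639 + 0.6639 = 1.3278 ≈ 1.328
Degrees of freedom = 2 − 1 = 1; critical value at α = 0.05 is 3.841.
Since 1.328 < 3.841, we fail to reject the null hypothesis — the data are consistent with the 1:1 ratio.

1.328; consistent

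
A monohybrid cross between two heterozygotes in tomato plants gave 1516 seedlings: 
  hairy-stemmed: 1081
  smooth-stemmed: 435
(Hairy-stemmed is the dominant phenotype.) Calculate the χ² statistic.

11.033

For a monohybrid cross between heterozygotes with complete dominance, the expected phenotypic ratio is 3:1.
The 3:1 ratio has 4 parts, so with N = 1516 the expected counts are:
  hairy-stemmed: 1516 × 3/4 = 1137
  smooth-stemmed: 1516 × 1/4 = 379
χ² = Σ (O − E)² / E
  hairy-stemmed: (1081 − 1137)² / 1137 = 2.7581
  smooth-stemmed: (435 − 379)² / 379 = 8.2744
χ² = 2.7581 + 8.2744 = 11.0325 ≈ 11.033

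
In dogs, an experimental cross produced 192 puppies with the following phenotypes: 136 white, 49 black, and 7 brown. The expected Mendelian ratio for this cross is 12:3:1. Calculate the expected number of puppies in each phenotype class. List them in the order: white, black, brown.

144, 36, 12

The 12:3:1 ratio has 16 parts, so with N = 192 the expected counts are:
  white: 192 × 12/16 = 144
  black: 192 × 3/16 = 36
  brown: 192 × 1/16 = 12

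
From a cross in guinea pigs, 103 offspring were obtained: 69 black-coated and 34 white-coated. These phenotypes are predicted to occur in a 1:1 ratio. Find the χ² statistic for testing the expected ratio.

The 1:1 ratio has 2 parts, so with N = 103 the expected counts are:
  black-coated: 103 × 1/2 = 51.5
  white-coated: 103 × 1/2 = 51.5
χ² = Σ (O − E)² / E
  black-coated: (69 − 51.5)² / 51.5 = 5.9466
  white-coated: (34 − 51.5)² / 51.5 = 5.9466
χ² = 5.9466 + 5.9466 = 11.8932 ≈ 11.893

11.893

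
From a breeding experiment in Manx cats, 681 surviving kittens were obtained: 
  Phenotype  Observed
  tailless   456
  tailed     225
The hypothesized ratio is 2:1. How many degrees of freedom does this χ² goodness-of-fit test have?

A goodness-of-fit test with 2 phenotype classes has df = 2 − 1 = 1.

1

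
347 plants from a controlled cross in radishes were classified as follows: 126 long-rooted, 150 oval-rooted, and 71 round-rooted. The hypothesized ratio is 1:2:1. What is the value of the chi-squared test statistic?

23.801

Expected counts for N = 347 under a 1:2:1 ratio (total parts = 4):
  long-rooted: 347 × 1/4 = 86.75
  oval-rooted: 347 × 2/4 = 173.5
  round-rooted: 347 × 1/4 = 86.75
χ² = Σ (O − E)² / E
  long-rooted: (126 − 86.75)² / 86.75 = 17.7586
  oval-rooted: (150 − 173.5)² / 173.5 = 3.1830
  round-rooted: (71 − 86.75)² / 86.75 = 2.8595
χ² = 17.7586 + 3.1830 + 2.8595 = 23.8011 ≈ 23.801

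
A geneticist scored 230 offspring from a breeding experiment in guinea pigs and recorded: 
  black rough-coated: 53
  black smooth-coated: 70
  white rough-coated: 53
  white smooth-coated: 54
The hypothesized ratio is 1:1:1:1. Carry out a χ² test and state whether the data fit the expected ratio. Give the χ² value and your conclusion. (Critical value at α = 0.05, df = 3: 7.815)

3.635; consistent

The 1:1:1:1 ratio has 4 parts, so with N = 230 the expected counts are:
  black rough-coated: 230 × 1/4 = 57.5
  black smooth-coated: 230 × 1/4 = 57.5
  white rough-coated: 230 × 1/4 = 57.5
  white smooth-coated: 230 × 1/4 = 57.5
χ² = Σ (O − E)² / E
  black rough-coated: (53 − 57.5)² / 57.5 = 0.3522
  black smooth-coated: (70 − 57.5)² / 57.5 = 2.7174
  white rough-coated: (53 − 57.5)² / 57.5 = 0.3522
  white smooth-coated: (54 − 57.5)² / 57.5 = 0.2130
χ² = 0.3522 + 2.7174 + 0.3522 + 0.2130 = 3.6348 ≈ 3.635
Degrees of freedom = 4 − 1 = 3; critical value at α = 0.05 is 7.815.
Since 3.635 < 7.815, we fail to reject the null hypothesis — the data are consistent with the 1:1:1:1 ratio.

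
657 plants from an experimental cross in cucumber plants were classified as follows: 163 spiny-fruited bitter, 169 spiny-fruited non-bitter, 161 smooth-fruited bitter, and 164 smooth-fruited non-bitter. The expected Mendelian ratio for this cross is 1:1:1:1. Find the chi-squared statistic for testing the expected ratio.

Expected counts for N = 657 under a 1:1:1:1 ratio (total parts = 4):
  spiny-fruited bitter: 657 × 1/4 = 164.25
  spiny-fruited non-bitter: 657 × 1/4 = 164.25
  smooth-fruited bitter: 657 × 1/4 = 164.25
  smooth-fruited non-bitter: 657 × 1/4 = 164.25
χ² = Σ (O − E)² / E
  spiny-fruited bitter: (163 − 164.25)² / 164.25 = 0.0095
  spiny-fruited non-bitter: (169 − 164.25)² / 164.25 = 0.1374
  smooth-fruited bitter: (161 − 164.25)² / 164.25 = 0.0643
  smooth-fruited non-bitter: (164 − 164.25)² / 164.25 = 0.0004
χ² = 0.0095 + 0.1374 + 0.0643 + 0.0004 = 0.2116 ≈ 0.212

0.212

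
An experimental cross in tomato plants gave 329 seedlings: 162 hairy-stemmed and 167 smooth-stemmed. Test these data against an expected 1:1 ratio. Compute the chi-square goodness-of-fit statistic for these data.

0.076

The 1:1 ratio has 2 parts, so with N = 329 the expected counts are:
  hairy-stemmed: 329 × 1/2 = 164.5
  smooth-stemmed: 329 × 1/2 = 164.5
χ² = Σ (O − E)² / E
  hairy-stemmed: (162 − 164.5)² / 164.5 = 0.0380
  smooth-stemmed: (167 − 164.5)² / 164.5 = 0.0380
χ² = 0.0380 + 0.0380 = 0.076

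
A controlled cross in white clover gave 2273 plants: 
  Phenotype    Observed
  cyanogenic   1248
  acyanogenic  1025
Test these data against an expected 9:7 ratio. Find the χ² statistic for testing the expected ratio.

Expected counts for N = 2273 under a 9:7 ratio (total parts = 16):
  cyanogenic: 2273 × 9/16 = 1278.5625
  acyanogenic: 2273 × 7/16 = 994.4375
χ² = Σ (O − E)² / E
  cyanogenic: (1248 − 1278.5625)² / 1278.5625 = 0.7306
  acyanogenic: (1025 − 994.4375)² / 994.4375 = 0.9393
χ² = 0.7306 + 0.9393 = 1.6699 ≈ 1.670

1.670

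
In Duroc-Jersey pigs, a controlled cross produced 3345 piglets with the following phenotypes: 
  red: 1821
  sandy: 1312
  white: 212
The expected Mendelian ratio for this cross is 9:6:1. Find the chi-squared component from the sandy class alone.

2.647

Expected counts for N = 3345 under a 9:6:1 ratio (total parts = 16):
  red: 3345 × 9/16 = 1881.5625
  sandy: 3345 × 6/16 = 1254.375
  white: 3345 × 1/16 = 209.0625
Contribution of sandy: (1312 − 1254.375)² / 1254.375 = 2.6472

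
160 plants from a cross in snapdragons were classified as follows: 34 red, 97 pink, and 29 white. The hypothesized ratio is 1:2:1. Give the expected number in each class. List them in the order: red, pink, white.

Expected counts for N = 160 under a 1:2:1 ratio (total parts = 4):
  red: 160 × 1/4 = 40
  pink: 160 × 2/4 = 80
  white: 160 × 1/4 = 40

40, 80, 40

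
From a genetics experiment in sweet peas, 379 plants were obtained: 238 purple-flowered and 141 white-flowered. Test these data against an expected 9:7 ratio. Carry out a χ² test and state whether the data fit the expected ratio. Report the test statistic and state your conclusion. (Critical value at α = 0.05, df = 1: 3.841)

The 9:7 ratio has 16 parts, so with N = 379 the expected counts are:
  purple-flowered: 379 × 9/16 = 213.1875
  white-flowered: 379 × 7/16 = 165.8125
χ² = Σ (O − E)² / E
  purple-flowered: (238 − 213.1875)² / 213.1875 = 2.8879
  white-flowered: (141 − 165.8125)² / 165.8125 = 3.7130
χ² = 2.8879 + 3.7130 = 6.6009 ≈ 6.601
Degrees of freedom = 2 − 1 = 1; critical value at α = 0.05 is 3.841.
Since 6.601 > 3.841, we reject the null hypothesis — the data do not fit the 9:7 ratio.

6.601; not consistent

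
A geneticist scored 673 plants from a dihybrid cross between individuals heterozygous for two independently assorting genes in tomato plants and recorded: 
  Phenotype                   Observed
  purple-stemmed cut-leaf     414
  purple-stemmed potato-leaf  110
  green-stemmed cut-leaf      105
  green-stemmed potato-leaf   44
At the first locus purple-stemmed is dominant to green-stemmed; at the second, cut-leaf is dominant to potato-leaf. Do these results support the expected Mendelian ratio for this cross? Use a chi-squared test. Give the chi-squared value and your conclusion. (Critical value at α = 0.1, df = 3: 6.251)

9.041; not consistent

A dihybrid F₂ with independent assortment and complete dominance at both loci gives a 9:3:3:1 phenotypic ratio.
Expected counts for N = 673 under a 9:3:3:1 ratio (total parts = 16):
  purple-stemmed cut-leaf: 673 × 9/16 = 378.5625
  purple-stemmed potato-leaf: 673 × 3/16 = 126.1875
  green-stemmed cut-leaf: 673 × 3/16 = 126.1875
  green-stemmed potato-leaf: 673 × 1/16 = 42.0625
χ² = Σ (O − E)² / E
  purple-stemmed cut-leaf: (414 − 378.5625)² / 378.5625 = 3.3173
  purple-stemmed potato-leaf: (110 − 126.1875)² / 126.1875 = 2.0766
  green-stemmed cut-leaf: (105 − 126.1875)² / 126.1875 = 3.5575
  green-stemmed potato-leaf: (44 − 42.0625)² / 42.0625 = 0.0892
χ² = 3.3173 + 2.0766 + 3.5575 + 0.0892 = 9.0406 ≈ 9.041
Degrees of freedom = 4 − 1 = 3; critical value at α = 0.1 is 6.251.
Since 9.041 > 6.251, we reject the null hypothesis — the data do not fit the 9:3:3:1 ratio.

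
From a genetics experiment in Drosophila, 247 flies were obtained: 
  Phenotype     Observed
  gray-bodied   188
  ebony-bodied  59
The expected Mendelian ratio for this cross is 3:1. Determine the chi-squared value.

Expected counts for N = 247 under a 3:1 ratio (total parts = 4):
  gray-bodied: 247 × 3/4 = 185.25
  ebony-bodied: 247 × 1/4 = 61.75
χ² = Σ (O − E)² / E
  gray-bodied: (188 − 185.25)² / 185.25 = 0.0408
  ebony-bodied: (59 − 61.75)² / 61.75 = 0.1225
χ² = 0.0408 + 0.1225 = 0.1633 ≈ 0.163

0.163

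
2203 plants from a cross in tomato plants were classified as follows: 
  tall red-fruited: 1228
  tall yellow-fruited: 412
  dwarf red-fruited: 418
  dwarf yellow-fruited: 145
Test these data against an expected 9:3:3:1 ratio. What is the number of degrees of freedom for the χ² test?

A goodness-of-fit test with 4 phenotype classes has df = 4 − 1 = 3.

3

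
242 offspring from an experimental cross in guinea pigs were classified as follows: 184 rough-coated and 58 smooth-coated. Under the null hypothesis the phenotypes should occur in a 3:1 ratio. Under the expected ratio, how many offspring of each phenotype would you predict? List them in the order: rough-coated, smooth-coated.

The 3:1 ratio has 4 parts, so with N = 242 the expected counts are:
  rough-coated: 242 × 3/4 = 181.5
  smooth-coated: 242 × 1/4 = 60.5

181.5, 60.5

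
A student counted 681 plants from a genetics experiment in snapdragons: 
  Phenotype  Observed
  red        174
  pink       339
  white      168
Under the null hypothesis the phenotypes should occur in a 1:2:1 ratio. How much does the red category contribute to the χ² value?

0.083

Expected counts for N = 681 under a 1:2:1 ratio (total parts = 4):
  red: 681 × 1/4 = 170.25
  pink: 681 × 2/4 = 340.5
  white: 681 × 1/4 = 170.25
Contribution of red: (174 − 170.25)² / 170.25 = 0.0826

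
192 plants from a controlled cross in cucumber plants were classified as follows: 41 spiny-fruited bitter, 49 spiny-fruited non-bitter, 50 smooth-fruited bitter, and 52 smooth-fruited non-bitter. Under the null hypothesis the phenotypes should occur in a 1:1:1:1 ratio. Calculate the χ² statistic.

1.458

Under the 1:1:1:1 hypothesis (Σ ratio = 4, N = 192):
  spiny-fruited bitter: 192 × 1/4 = 48
  spiny-fruited non-bitter: 192 × 1/4 = 48
  smooth-fruited bitter: 192 × 1/4 = 48
  smooth-fruited non-bitter: 192 × 1/4 = 48
χ² = Σ (O − E)² / E
  spiny-fruited bitter: (41 − 48)² / 48 = 1.0208
  spiny-fruited non-bitter: (49 − 48)² / 48 = 0.0208
  smooth-fruited bitter: (50 − 48)² / 48 = 0.0833
  smooth-fruited non-bitter: (52 − 48)² / 48 = 0.3333
χ² = 1.0208 + 0.0208 + 0.0833 + 0.3333 = 1.4582 ≈ 1.458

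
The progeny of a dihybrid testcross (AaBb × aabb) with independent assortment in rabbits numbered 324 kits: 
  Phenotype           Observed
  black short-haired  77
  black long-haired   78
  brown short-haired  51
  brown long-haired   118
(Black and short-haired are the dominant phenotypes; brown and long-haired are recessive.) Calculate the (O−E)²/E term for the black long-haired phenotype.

A dihybrid testcross with independent assortment gives a 1:1:1:1 ratio.
Expected counts for N = 324 under a 1:1:1:1 ratio (total parts = 4):
  black short-haired: 324 × 1/4 = 81
  black long-haired: 324 × 1/4 = 81
  brown short-haired: 324 × 1/4 = 81
  brown long-haired: 324 × 1/4 = 81
Contribution of black long-haired: (78 − 81)² / 81 = 0.1111

0.111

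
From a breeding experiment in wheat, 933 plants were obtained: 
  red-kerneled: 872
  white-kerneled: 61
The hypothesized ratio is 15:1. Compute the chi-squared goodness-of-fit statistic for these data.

The 15:1 ratio has 16 parts, so with N = 933 the expected counts are:
  red-kerneled: 933 × 15/16 = 874.6875
  white-kerneled: 933 × 1/16 = 58.3125
χ² = Σ (O − E)² / E
  red-kerneled: (872 − 874.6875)² / 874.6875 = 0.0083
  white-kerneled: (61 − 58.3125)² / 58.3125 = 0.1239
χ² = 0.0083 + 0.1239 = 0.1322 ≈ 0.132

0.132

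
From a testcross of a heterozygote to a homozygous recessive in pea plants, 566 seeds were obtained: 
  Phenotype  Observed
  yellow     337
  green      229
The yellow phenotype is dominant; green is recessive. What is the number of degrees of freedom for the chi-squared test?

1

A testcross of a heterozygote (Aa × aa) gives a 1:1 phenotypic ratio.
A goodness-of-fit test with 2 phenotype classes has df = 2 − 1 = 1.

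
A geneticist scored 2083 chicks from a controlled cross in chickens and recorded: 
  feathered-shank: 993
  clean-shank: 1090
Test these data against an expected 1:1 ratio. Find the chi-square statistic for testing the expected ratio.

Under the 1:1 hypothesis (Σ ratio = 2, N = 2083):
  feathered-shank: 2083 × 1/2 = 1041.5
  clean-shank: 2083 × 1/2 = 1041.5
χ² = Σ (O − E)² / E
  feathered-shank: (993 − 1041.5)² / 1041.5 = 2.2585
  clean-shank: (1090 − 1041.5)² / 1041.5 = 2.2585
χ² = 2.2585 + 2.2585 = 4.517

4.517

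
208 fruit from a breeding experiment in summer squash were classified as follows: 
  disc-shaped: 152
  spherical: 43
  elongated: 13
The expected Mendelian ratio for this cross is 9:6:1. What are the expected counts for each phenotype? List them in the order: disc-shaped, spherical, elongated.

Expected counts for N = 208 under a 9:6:1 ratio (total parts = 16):
  disc-shaped: 208 × 9/16 = 117
  spherical: 208 × 6/16 = 78
  elongated: 208 × 1/16 = 13

117, 78, 13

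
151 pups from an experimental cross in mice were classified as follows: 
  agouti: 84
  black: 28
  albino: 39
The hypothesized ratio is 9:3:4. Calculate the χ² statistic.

Under the 9:3:4 hypothesis (Σ ratio = 16, N = 151):
  agouti: 151 × 9/16 = 84.9375
  black: 151 × 3/16 = 28.3125
  albino: 151 × 4/16 = 37.75
χ² = Σ (O − E)² / E
  agouti: (84 − 84.9375)² / 84.9375 = 0.0103
  black: (28 − 28.3125)² / 28.3125 = 0.0034
  albino: (39 − 37.75)² / 37.75 = 0.0414
χ² = 0.0103 + 0.0034 + 0.0414 = 0.0551 ≈ 0.055

0.055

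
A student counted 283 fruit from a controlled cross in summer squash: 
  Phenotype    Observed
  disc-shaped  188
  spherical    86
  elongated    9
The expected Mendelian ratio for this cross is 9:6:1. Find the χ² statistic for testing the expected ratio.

Under the 9:6:1 hypothesis (Σ ratio = 16, N = 283):
  disc-shaped: 283 × 9/16 = 159.1875
  spherical: 283 × 6/16 = 106.125
  elongated: 283 × 1/16 = 17.6875
χ² = Σ (O − E)² / E
  disc-shaped: (188 − 159.1875)² / 159.1875 = 5.2150
  spherical: (86 − 106.125)² / 106.125 = 3.8164
  elongated: (9 − 17.6875)² / 17.6875 = 4.2670
χ² = 5.2150 + 3.8164 + 4.2670 = 13.2984 ≈ 13.298

13.298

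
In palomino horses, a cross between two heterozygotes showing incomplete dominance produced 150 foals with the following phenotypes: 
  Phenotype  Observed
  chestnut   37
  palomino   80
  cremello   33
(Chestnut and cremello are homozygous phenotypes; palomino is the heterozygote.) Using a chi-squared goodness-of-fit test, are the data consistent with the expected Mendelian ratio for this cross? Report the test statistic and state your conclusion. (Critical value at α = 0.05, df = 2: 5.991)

0.880; consistent

With incomplete dominance, a heterozygote × heterozygote cross gives a 1:2:1 phenotypic ratio.
The 1:2:1 ratio has 4 parts, so with N = 150 the expected counts are:
  chestnut: 150 × 1/4 = 37.5
  palomino: 150 × 2/4 = 75
  cremello: 150 × 1/4 = 37.5
χ² = Σ (O − E)² / E
  chestnut: (37 − 37.5)² / 37.5 = 0.0067
  palomino: (80 − 75)² / 75 = 0.3333
  cremello: (33 − 37.5)² / 37.5 = 0.5400
χ² = 0.0067 + 0.3333 + 0.5400 = 0.880
Degrees of freedom = 3 − 1 = 2; critical value at α = 0.05 is 5.991.
Since 0.880 < 5.991, we fail to reject the null hypothesis — the data are consistent with the 1:2:1 ratio.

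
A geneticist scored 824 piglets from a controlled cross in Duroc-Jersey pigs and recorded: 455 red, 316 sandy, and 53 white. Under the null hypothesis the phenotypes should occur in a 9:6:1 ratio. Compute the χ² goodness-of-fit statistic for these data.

The 9:6:1 ratio has 16 parts, so with N = 824 the expected counts are:
  red: 824 × 9/16 = 463.5
  sandy: 824 × 6/16 = 309
  white: 824 × 1/16 = 51.5
χ² = Σ (O − E)² / E
  red: (455 − 463.5)² / 463.5 = 0.1559
  sandy: (316 − 309)² / 309 = 0.1586
  white: (53 − 51.5)² / 51.5 = 0.0437
χ² = 0.1559 + 0.1586 + 0.0437 = 0.3582 ≈ 0.358

0.358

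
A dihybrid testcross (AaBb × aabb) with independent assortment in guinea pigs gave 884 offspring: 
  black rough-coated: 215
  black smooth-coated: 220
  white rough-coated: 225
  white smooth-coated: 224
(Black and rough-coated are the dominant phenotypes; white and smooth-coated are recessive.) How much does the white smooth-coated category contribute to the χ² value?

A dihybrid testcross with independent assortment gives a 1:1:1:1 ratio.
The 1:1:1:1 ratio has 4 parts, so with N = 884 the expected counts are:
  black rough-coated: 884 × 1/4 = 221
  black smooth-coated: 884 × 1/4 = 221
  white rough-coated: 884 × 1/4 = 221
  white smooth-coated: 884 × 1/4 = 221
Contribution of white smooth-coated: (224 − 221)² / 221 = 0.0407

0.041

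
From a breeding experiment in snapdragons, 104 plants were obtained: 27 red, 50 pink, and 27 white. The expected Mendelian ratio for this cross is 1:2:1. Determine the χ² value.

0.154

Total ratio parts = 4. Expected numbers out of 104:
  red: 104 × 1/4 = 26
  pink: 104 × 2/4 = 52
  white: 104 × 1/4 = 26
χ² = Σ (O − E)² / E
  red: (27 − 26)² / 26 = 0.0385
  pink: (50 − 52)² / 52 = 0.0769
  white: (27 − 26)² / 26 = 0.0385
χ² = 0.0385 + 0.0769 + 0.0385 = 0.1539 ≈ 0.154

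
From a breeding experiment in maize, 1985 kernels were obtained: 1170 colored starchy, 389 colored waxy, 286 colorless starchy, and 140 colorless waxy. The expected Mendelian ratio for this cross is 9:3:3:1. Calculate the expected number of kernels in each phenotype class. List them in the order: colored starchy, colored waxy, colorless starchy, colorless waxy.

1116.5625, 372.1875, 372.1875, 124.0625

Total ratio parts = 16. Expected numbers out of 1985:
  colored starchy: 1985 × 9/16 = 1116.5625
  colored waxy: 1985 × 3/16 = 372.1875
  colorless starchy: 1985 × 3/16 = 372.1875
  colorless waxy: 1985 × 1/16 = 124.0625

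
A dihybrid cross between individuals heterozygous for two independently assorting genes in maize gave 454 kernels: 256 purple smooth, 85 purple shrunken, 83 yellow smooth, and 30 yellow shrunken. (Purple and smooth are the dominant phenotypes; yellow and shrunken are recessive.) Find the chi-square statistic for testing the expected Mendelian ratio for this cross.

A dihybrid F₂ with independent assortment and complete dominance at both loci gives a 9:3:3:1 phenotypic ratio.
Under the 9:3:3:1 hypothesis (Σ ratio = 16, N = 454):
  purple smooth: 454 × 9/16 = 255.375
  purple shrunken: 454 × 3/16 = 85.125
  yellow smooth: 454 × 3/16 = 85.125
  yellow shrunken: 454 × 1/16 = 28.375
χ² = Σ (O − E)² / E
  purple smooth: (256 − 255.375)² / 255.375 = 0.0015
  purple shrunken: (85 − 85.125)² / 85.125 = 0.0002
  yellow smooth: (83 − 85.125)² / 85.125 = 0.0530
  yellow shrunken: (30 − 28.375)² / 28.375 = 0.0931
χ² = 0.0015 + 0.0002 + 0.0530 + 0.0931 = 0.1478 ≈ 0.148

0.148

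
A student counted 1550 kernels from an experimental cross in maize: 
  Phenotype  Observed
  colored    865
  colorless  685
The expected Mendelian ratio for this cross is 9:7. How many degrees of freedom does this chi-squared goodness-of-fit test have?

A goodness-of-fit test with 2 phenotype classes has df = 2 − 1 = 1.

1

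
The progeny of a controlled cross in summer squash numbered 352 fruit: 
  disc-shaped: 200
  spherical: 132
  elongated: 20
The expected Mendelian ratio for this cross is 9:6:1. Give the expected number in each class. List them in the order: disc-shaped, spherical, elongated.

198, 132, 22

The 9:6:1 ratio has 16 parts, so with N = 352 the expected counts are:
  disc-shaped: 352 × 9/16 = 198
  spherical: 352 × 6/16 = 132
  elongated: 352 × 1/16 = 22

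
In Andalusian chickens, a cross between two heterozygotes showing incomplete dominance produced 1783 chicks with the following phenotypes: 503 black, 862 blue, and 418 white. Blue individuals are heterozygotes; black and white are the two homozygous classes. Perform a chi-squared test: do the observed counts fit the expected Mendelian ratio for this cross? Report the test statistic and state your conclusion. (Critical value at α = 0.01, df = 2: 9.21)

10.057; not consistent

With incomplete dominance, a heterozygote × heterozygote cross gives a 1:2:1 phenotypic ratio.
Under the 1:2:1 hypothesis (Σ ratio = 4, N = 1783):
  black: 1783 × 1/4 = 445.75
  blue: 1783 × 2/4 = 891.5
  white: 1783 × 1/4 = 445.75
χ² = Σ (O − E)² / E
  black: (503 − 445.75)² / 445.75 = 7.3529
  blue: (862 − 891.5)² / 891.5 = 0.9762
  white: (418 − 445.75)² / 445.75 = 1.7276
χ² = 7.3529 + 0.9762 + 1.7276 = 10.0567 ≈ 10.057
Degrees of freedom = 3 − 1 = 2; critical value at α = 0.01 is 9.21.
Since 10.057 > 9.21, we reject the null hypothesis — the data do not fit the 1:2:1 ratio.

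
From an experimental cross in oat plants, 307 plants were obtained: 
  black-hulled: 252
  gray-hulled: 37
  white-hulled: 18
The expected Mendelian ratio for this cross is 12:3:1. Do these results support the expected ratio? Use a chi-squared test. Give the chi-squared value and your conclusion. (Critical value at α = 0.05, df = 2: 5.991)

9.473; not consistent

Total ratio parts = 16. Expected numbers out of 307:
  black-hulled: 307 × 12/16 = 230.25
  gray-hulled: 307 × 3/16 = 57.5625
  white-hulled: 307 × 1/16 = 19.1875
χ² = Σ (O − E)² / E
  black-hulled: (252 − 230.25)² / 230.25 = 2.0546
  gray-hulled: (37 − 57.5625)² / 57.5625 = 7.3453
  white-hulled: (18 − 19.1875)² / 19.1875 = 0.0735
χ² = 2.0546 + 7.3453 + 0.0735 = 9.4734 ≈ 9.473
Degrees of freedom = 3 − 1 = 2; critical value at α = 0.05 is 5.991.
Since 9.473 > 5.991, we reject the null hypothesis — the data do not fit the 12:3:1 ratio.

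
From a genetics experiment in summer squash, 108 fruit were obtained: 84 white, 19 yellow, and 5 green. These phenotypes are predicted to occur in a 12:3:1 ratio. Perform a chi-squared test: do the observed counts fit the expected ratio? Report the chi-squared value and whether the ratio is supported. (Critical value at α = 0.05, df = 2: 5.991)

Under the 12:3:1 hypothesis (Σ ratio = 16, N = 108):
  white: 108 × 12/16 = 81
  yellow: 108 × 3/16 = 20.25
  green: 108 × 1/16 = 6.75
χ² = Σ (O − E)² / E
  white: (84 − 81)² / 81 = 0.1111
  yellow: (19 − 20.25)² / 20.25 = 0.0772
  green: (5 − 6.75)² / 6.75 = 0.4537
χ² = 0.1111 + 0.0772 + 0.4537 = 0.642
Degrees of freedom = 3 − 1 = 2; critical value at α = 0.05 is 5.991.
Since 0.642 < 5.991, we fail to reject the null hypothesis — the data are consistent with the 12:3:1 ratio.

0.642; consistent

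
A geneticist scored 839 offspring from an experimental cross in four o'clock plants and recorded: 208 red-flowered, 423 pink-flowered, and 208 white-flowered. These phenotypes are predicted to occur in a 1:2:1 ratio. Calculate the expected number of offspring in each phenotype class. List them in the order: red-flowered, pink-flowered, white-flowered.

The 1:2:1 ratio has 4 parts, so with N = 839 the expected counts are:
  red-flowered: 839 × 1/4 = 209.75
  pink-flowered: 839 × 2/4 = 419.5
  white-flowered: 839 × 1/4 = 209.75

209.75, 419.5, 209.75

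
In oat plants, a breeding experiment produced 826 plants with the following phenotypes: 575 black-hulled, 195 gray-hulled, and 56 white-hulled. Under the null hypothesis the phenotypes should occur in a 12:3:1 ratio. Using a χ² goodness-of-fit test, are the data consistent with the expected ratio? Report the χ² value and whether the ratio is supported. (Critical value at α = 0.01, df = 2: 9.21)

13.963; not consistent

Under the 12:3:1 hypothesis (Σ ratio = 16, N = 826):
  black-hulled: 826 × 12/16 = 619.5
  gray-hulled: 826 × 3/16 = 154.875
  white-hulled: 826 × 1/16 = 51.625
χ² = Σ (O − E)² / E
  black-hulled: (575 − 619.5)² / 619.5 = 3.1965
  gray-hulled: (195 − 154.875)² / 154.875 = 10.3956
  white-hulled: (56 − 51.625)² / 51.625 = 0.3708
χ² = 3.1965 + 10.3956 + 0.3708 = 13.9629 ≈ 13.963
Degrees of freedom = 3 − 1 = 2; critical value at α = 0.01 is 9.21.
Since 13.963 > 9.21, we reject the null hypothesis — the data do not fit the 12:3:1 ratio.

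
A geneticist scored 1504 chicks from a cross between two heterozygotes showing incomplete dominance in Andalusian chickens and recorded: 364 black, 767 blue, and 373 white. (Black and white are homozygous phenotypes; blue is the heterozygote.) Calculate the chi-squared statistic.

With incomplete dominance, a heterozygote × heterozygote cross gives a 1:2:1 phenotypic ratio.
Expected counts for N = 1504 under a 1:2:1 ratio (total parts = 4):
  black: 1504 × 1/4 = 376
  blue: 1504 × 2/4 = 752
  white: 1504 × 1/4 = 376
χ² = Σ (O − E)² / E
  black: (364 − 376)² / 376 = 0.3830
  blue: (767 − 752)² / 752 = 0.2992
  white: (373 − 376)² / 376 = 0.0239
χ² = 0.3830 + 0.2992 + 0.0239 = 0.7061 ≈ 0.706

0.706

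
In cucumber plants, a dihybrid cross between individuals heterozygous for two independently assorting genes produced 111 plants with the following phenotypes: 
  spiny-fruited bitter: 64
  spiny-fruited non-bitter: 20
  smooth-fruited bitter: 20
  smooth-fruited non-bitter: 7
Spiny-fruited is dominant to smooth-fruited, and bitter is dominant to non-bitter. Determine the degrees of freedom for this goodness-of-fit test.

A dihybrid F₂ with independent assortment and complete dominance at both loci gives a 9:3:3:1 phenotypic ratio.
A goodness-of-fit test with 4 phenotype classes has df = 4 − 1 = 3.

3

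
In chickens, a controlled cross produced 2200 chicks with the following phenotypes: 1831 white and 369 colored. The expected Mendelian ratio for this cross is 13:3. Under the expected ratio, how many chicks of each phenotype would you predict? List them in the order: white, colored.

1787.5, 412.5

Total ratio parts = 16. Expected numbers out of 2200:
  white: 2200 × 13/16 = 1787.5
  colored: 2200 × 3/16 = 412.5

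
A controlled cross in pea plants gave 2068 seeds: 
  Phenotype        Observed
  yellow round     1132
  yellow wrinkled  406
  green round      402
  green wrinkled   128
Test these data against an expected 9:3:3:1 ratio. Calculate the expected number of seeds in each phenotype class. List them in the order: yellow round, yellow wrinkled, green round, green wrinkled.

Expected counts for N = 2068 under a 9:3:3:1 ratio (total parts = 16):
  yellow round: 2068 × 9/16 = 1163.25
  yellow wrinkled: 2068 × 3/16 = 387.75
  green round: 2068 × 3/16 = 387.75
  green wrinkled: 2068 × 1/16 = 129.25

1163.25, 387.75, 387.75, 129.25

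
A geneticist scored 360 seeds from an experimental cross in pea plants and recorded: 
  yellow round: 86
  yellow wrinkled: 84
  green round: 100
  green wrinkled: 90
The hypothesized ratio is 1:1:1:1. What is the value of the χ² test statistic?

Total ratio parts = 4. Expected numbers out of 360:
  yellow round: 360 × 1/4 = 90
  yellow wrinkled: 360 × 1/4 = 90
  green round: 360 × 1/4 = 90
  green wrinkled: 360 × 1/4 = 90
χ² = Σ (O − E)² / E
  yellow round: (86 − 90)² / 90 = 0.1778
  yellow wrinkled: (84 − 90)² / 90 = 0.4000
  green round: (100 − 90)² / 90 = 1.1111
  green wrinkled: (90 − 90)² / 90 = 0.0000
χ² = 0.1778 + 0.4000 + 1.1111 + 0.0000 = 1.6889 ≈ 1.689

1.689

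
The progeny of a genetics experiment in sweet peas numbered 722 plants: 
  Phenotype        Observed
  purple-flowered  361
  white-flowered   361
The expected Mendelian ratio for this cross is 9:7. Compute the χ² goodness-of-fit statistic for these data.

11.460

The 9:7 ratio has 16 parts, so with N = 722 the expected counts are:
  purple-flowered: 722 × 9/16 = 406.125
  white-flowered: 722 × 7/16 = 315.875
χ² = Σ (O − E)² / E
  purple-flowered: (361 − 406.125)² / 406.125 = 5.0139
  white-flowered: (361 − 315.875)² / 315.875 = 6.4464
χ² = 5.0139 + 6.4464 = 11.4603 ≈ 11.460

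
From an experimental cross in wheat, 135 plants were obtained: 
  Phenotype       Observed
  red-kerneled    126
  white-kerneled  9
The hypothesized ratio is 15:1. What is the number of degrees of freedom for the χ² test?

A goodness-of-fit test with 2 phenotype classes has df = 2 − 1 = 1.

1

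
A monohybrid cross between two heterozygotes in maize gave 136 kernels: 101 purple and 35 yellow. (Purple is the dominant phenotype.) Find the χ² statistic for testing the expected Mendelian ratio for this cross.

0.039

For a monohybrid cross between heterozygotes with complete dominance, the expected phenotypic ratio is 3:1.
Under the 3:1 hypothesis (Σ ratio = 4, N = 136):
  purple: 136 × 3/4 = 102
  yellow: 136 × 1/4 = 34
χ² = Σ (O − E)² / E
  purple: (101 − 102)² / 102 = 0.0098
  yellow: (35 − 34)² / 34 = 0.0294
χ² = 0.0098 + 0.0294 = 0.0392 ≈ 0.039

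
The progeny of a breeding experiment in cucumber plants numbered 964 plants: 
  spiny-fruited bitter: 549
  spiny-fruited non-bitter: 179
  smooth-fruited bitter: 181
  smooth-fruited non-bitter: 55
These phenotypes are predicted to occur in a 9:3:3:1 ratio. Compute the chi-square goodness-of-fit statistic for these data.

Total ratio parts = 16. Expected numbers out of 964:
  spiny-fruited bitter: 964 × 9/16 = 542.25
  spiny-fruited non-bitter: 964 × 3/16 = 180.75
  smooth-fruited bitter: 964 × 3/16 = 180.75
  smooth-fruited non-bitter: 964 × 1/16 = 60.25
χ² = Σ (O − E)² / E
  spiny-fruited bitter: (549 − 542.25)² / 542.25 = 0.0840
  spiny-fruited non-bitter: (179 − 180.75)² / 180.75 = 0.0169
  smooth-fruited bitter: (181 − 180.75)² / 180.75 = 0.0003
  smooth-fruited non-bitter: (55 − 60.25)² / 60.25 = 0.4575
χ² = 0.0840 + 0.0169 + 0.0003 + 0.4575 = 0.5587 ≈ 0.559

0.559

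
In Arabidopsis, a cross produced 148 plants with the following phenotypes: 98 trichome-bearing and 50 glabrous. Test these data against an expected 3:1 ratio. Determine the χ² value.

The 3:1 ratio has 4 parts, so with N = 148 the expected counts are:
  trichome-bearing: 148 × 3/4 = 111
  glabrous: 148 × 1/4 = 37
χ² = Σ (O − E)² / E
  trichome-bearing: (98 − 111)² / 111 = 1.5225
  glabrous: (50 − 37)² / 37 = 4.5676
χ² = 1.5225 + 4.5676 = 6.0901 ≈ 6.090

6.090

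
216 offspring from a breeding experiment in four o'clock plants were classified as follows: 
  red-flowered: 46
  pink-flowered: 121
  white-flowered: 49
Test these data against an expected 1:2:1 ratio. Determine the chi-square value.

The 1:2:1 ratio has 4 parts, so with N = 216 the expected counts are:
  red-flowered: 216 × 1/4 = 54
  pink-flowered: 216 × 2/4 = 108
  white-flowered: 216 × 1/4 = 54
χ² = Σ (O − E)² / E
  red-flowered: (46 − 54)² / 54 = 1.1852
  pink-flowered: (121 − 108)² / 108 = 1.5648
  white-flowered: (49 − 54)² / 54 = 0.4630
χ² = 1.1852 + 1.5648 + 0.4630 = 3.213

3.213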